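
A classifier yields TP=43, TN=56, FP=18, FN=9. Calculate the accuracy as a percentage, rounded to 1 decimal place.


Accuracy = (TP + TN) / (TP + TN + FP + FN) * 100
= (43 + 56) / (43 + 56 + 18 + 9)
= 99 / 126
= 0.7857
= 78.6%

78.6


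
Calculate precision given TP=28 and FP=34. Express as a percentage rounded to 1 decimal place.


Precision = TP / (TP + FP) * 100
= 28 / (28 + 34)
= 28 / 62
= 0.4516
= 45.2%

45.2


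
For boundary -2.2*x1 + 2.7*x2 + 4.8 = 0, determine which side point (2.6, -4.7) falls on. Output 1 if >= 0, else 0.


Compute -2.2 * 2.6 + 2.7 * -4.7 + 4.8
= -5.72 + -12.69 + 4.8
= -13.61
Since -13.61 < 0, the point is on the negative side.

0


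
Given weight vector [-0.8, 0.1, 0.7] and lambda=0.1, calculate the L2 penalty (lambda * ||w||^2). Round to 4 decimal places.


Squaring each weight:
(-0.8)^2 = 0.64
0.1^2 = 0.01
0.7^2 = 0.49
Sum of squares = 1.14
Penalty = 0.1 * 1.14 = 0.1140

0.1140


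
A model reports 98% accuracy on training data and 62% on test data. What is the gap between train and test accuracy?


Gap = train_accuracy - test_accuracy
= 98 - 62
= 36%
This large gap strongly indicates overfitting.

36


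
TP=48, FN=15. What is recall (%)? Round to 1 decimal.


Recall = TP / (TP + FN) * 100
= 48 / (48 + 15)
= 48 / 63
= 0.7619
= 76.2%

76.2


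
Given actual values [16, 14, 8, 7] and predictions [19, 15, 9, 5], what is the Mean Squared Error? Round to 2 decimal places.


Differences: [-3, -1, -1, 2]
Squared errors: [9, 1, 1, 4]
Sum of squared errors = 15
MSE = 15 / 4 = 3.75

3.75


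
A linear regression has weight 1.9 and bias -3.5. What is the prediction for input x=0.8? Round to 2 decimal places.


y = 1.9 * 0.8 + (-3.5)
= 1.52 + (-3.5)
= -1.98

-1.98


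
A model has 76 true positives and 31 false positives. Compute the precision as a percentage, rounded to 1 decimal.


Precision = TP / (TP + FP) * 100
= 76 / (76 + 31)
= 76 / 107
= 0.7103
= 71.0%

71.0


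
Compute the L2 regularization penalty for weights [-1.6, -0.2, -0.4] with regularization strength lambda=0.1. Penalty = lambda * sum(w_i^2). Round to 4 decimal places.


Squaring each weight:
(-1.6)^2 = 2.56
(-0.2)^2 = 0.04
(-0.4)^2 = 0.16
Sum of squares = 2.76
Penalty = 0.1 * 2.76 = 0.2760

0.2760


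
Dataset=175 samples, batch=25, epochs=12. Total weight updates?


Iterations per epoch = 175 / 25 = 7
Total updates = iterations_per_epoch * epochs
= 7 * 12
= 84

84


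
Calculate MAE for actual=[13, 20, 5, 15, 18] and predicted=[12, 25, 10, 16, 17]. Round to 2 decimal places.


Absolute errors: [1, 5, 5, 1, 1]
Sum of absolute errors = 13
MAE = 13 / 5 = 2.60

2.60


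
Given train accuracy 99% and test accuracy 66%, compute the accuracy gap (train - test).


Gap = train_accuracy - test_accuracy
= 99 - 66
= 33%
This large gap strongly indicates overfitting.

33


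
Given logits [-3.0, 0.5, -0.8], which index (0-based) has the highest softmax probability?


Softmax is a monotonic transformation, so it preserves the argmax.
We need to find the index of the maximum logit.
Index 0: -3.0
Index 1: 0.5
Index 2: -0.8
Maximum logit = 0.5 at index 1

1


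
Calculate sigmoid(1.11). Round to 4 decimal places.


sigmoid(z) = 1 / (1 + exp(-z))
exp(-(1.11)) = exp(-1.11) = 0.3296
1 + 0.3296 = 1.3296
1 / 1.3296 = 0.7521

0.7521


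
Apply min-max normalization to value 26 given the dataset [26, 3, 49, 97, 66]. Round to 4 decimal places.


Min = 3, Max = 97
Range = 97 - 3 = 94
Scaled = (x - min) / (max - min)
= (26 - 3) / 94
= 23 / 94
= 0.2447

0.2447


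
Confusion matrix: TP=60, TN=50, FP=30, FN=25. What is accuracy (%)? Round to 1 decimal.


Accuracy = (TP + TN) / (TP + TN + FP + FN) * 100
= (60 + 50) / (60 + 50 + 30 + 25)
= 110 / 165
= 0.6667
= 66.7%

66.7


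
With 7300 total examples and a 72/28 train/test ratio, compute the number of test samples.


Train samples = 7300 * 72% = 5256
Test samples = 7300 - 5256
= 2044

2044


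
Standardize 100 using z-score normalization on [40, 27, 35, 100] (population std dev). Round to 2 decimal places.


Mean = (40 + 27 + 35 + 100) / 4 = 50.5
Variance = sum((x_i - mean)^2) / n = 838.25
Std = sqrt(838.25) = 28.9525
Z = (x - mean) / std
= (100 - 50.5) / 28.9525
= 49.5 / 28.9525
= 1.71

1.71


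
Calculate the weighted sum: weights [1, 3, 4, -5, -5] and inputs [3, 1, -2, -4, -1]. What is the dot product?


Element-wise products:
1 * 3 = 3
3 * 1 = 3
4 * -2 = -8
-5 * -4 = 20
-5 * -1 = 5
Sum = 3 + 3 + -8 + 20 + 5
= 23

23


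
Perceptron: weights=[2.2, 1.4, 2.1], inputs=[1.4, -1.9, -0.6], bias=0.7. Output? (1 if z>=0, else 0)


z = w . x + b
= 2.2*1.4 + 1.4*-1.9 + 2.1*-0.6 + 0.7
= 3.08 + -2.66 + -1.26 + 0.7
= -0.84 + 0.7
= -0.14
Since z = -0.14 < 0, output = 0

0


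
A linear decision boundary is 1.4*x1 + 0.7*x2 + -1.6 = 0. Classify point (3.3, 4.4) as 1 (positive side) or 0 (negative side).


Compute 1.4 * 3.3 + 0.7 * 4.4 + -1.6
= 4.62 + 3.08 + -1.6
= 6.1
Since 6.1 >= 0, the point is on the positive side.

1


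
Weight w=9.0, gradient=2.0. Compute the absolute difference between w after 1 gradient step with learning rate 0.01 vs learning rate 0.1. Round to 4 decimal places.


With lr=0.01: w_new = 9.0 - 0.01 * 2.0 = 8.98
With lr=0.1: w_new = 9.0 - 0.1 * 2.0 = 8.8
Absolute difference = |8.98 - 8.8|
= 0.1800

0.1800


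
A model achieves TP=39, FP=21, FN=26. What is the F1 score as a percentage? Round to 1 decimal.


Precision = TP / (TP + FP) = 39 / 60 = 0.65
Recall = TP / (TP + FN) = 39 / 65 = 0.6
F1 = 2 * P * R / (P + R)
= 2 * 0.65 * 0.6 / (0.65 + 0.6)
= 0.78 / 1.25
= 0.624
As percentage: 62.4%

62.4


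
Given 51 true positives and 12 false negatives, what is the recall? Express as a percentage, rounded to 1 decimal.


Recall = TP / (TP + FN) * 100
= 51 / (51 + 12)
= 51 / 63
= 0.8095
= 81.0%

81.0


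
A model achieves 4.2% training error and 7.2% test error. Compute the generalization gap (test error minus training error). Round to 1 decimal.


Generalization gap = test_error - train_error
= 7.2 - 4.2
= 3.0%
A moderate gap.

3.0


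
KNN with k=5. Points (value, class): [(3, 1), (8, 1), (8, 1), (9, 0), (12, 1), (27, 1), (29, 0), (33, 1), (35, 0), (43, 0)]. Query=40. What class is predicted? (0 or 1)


Distances from query 40:
Point 43 (class 0): distance = 3
Point 35 (class 0): distance = 5
Point 33 (class 1): distance = 7
Point 29 (class 0): distance = 11
Point 27 (class 1): distance = 13
K=5 nearest neighbors: classes = [0, 0, 1, 0, 1]
Votes for class 1: 2 / 5
Majority vote => class 0

0


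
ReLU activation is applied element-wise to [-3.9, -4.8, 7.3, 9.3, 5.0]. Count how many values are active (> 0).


ReLU(x) = max(0, x) for each element:
ReLU(-3.9) = 0
ReLU(-4.8) = 0
ReLU(7.3) = 7.3
ReLU(9.3) = 9.3
ReLU(5.0) = 5.0
Active neurons (>0): 3

3


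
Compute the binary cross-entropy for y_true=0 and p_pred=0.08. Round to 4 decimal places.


For y=0: Loss = -log(1-p)
= -log(1 - 0.08)
= -log(0.92)
= -(-0.0834)
= 0.0834

0.0834


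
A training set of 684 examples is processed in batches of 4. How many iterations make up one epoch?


Iterations per epoch = dataset_size / batch_size
= 684 / 4
= 171

171


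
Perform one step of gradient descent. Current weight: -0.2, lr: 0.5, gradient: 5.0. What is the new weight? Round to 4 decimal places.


w_new = w_old - lr * gradient
= -0.2 - 0.5 * 5.0
= -0.2 - (2.5)
= -2.7000

-2.7000


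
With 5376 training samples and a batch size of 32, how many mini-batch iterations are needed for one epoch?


Iterations per epoch = dataset_size / batch_size
= 5376 / 32
= 168

168


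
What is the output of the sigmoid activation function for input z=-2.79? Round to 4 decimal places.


sigmoid(z) = 1 / (1 + exp(-z))
exp(-(-2.79)) = exp(2.79) = 16.281
1 + 16.281 = 17.281
1 / 17.281 = 0.0579

0.0579


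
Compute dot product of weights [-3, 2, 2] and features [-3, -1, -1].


Element-wise products:
-3 * -3 = 9
2 * -1 = -2
2 * -1 = -2
Sum = 9 + -2 + -2
= 5

5


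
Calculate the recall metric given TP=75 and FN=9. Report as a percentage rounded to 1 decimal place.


Recall = TP / (TP + FN) * 100
= 75 / (75 + 9)
= 75 / 84
= 0.8929
= 89.3%

89.3


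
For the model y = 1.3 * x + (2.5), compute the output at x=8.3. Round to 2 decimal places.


y = 1.3 * 8.3 + (2.5)
= 10.79 + (2.5)
= 13.29

13.29


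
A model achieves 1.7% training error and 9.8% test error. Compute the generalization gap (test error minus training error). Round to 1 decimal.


Generalization gap = test_error - train_error
= 9.8 - 1.7
= 8.1%
A moderate gap.

8.1


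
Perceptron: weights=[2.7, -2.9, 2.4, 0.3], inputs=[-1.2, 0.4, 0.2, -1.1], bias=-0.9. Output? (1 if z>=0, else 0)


z = w . x + b
= 2.7*-1.2 + -2.9*0.4 + 2.4*0.2 + 0.3*-1.1 + -0.9
= -3.24 + -1.16 + 0.48 + -0.33 + -0.9
= -4.25 + -0.9
= -5.15
Since z = -5.15 < 0, output = 0

0


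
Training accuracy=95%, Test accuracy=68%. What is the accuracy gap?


Gap = train_accuracy - test_accuracy
= 95 - 68
= 27%
This large gap strongly indicates overfitting.

27


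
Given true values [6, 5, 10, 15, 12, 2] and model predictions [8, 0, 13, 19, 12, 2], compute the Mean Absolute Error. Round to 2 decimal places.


Absolute errors: [2, 5, 3, 4, 0, 0]
Sum of absolute errors = 14
MAE = 14 / 6 = 2.33

2.33


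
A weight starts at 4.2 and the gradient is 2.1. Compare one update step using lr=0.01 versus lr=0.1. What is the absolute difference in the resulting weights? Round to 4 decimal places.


With lr=0.01: w_new = 4.2 - 0.01 * 2.1 = 4.179
With lr=0.1: w_new = 4.2 - 0.1 * 2.1 = 3.99
Absolute difference = |4.179 - 3.99|
= 0.1890

0.1890


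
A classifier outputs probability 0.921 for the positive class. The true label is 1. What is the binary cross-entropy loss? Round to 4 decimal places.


For y=1: Loss = -log(p)
= -log(0.921)
= -(-0.0823)
= 0.0823

0.0823


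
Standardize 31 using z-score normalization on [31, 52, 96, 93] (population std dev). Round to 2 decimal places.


Mean = (31 + 52 + 96 + 93) / 4 = 68.0
Variance = sum((x_i - mean)^2) / n = 758.5
Std = sqrt(758.5) = 27.5409
Z = (x - mean) / std
= (31 - 68.0) / 27.5409
= -37.0 / 27.5409
= -1.34

-1.34


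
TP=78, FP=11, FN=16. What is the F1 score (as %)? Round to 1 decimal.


Precision = TP / (TP + FP) = 78 / 89 = 0.8764
Recall = TP / (TP + FN) = 78 / 94 = 0.8298
F1 = 2 * P * R / (P + R)
= 2 * 0.8764 * 0.8298 / (0.8764 + 0.8298)
= 1.4545 / 1.7062
= 0.8525
As percentage: 85.2%

85.2


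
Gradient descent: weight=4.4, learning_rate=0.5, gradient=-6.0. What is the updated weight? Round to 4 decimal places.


w_new = w_old - lr * gradient
= 4.4 - 0.5 * -6.0
= 4.4 - (-3.0)
= 7.4000

7.4000


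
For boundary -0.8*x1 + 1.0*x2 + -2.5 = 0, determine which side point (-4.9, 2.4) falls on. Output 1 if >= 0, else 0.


Compute -0.8 * -4.9 + 1.0 * 2.4 + -2.5
= 3.92 + 2.4 + -2.5
= 3.82
Since 3.82 >= 0, the point is on the positive side.

1


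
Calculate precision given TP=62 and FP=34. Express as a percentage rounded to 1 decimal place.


Precision = TP / (TP + FP) * 100
= 62 / (62 + 34)
= 62 / 96
= 0.6458
= 64.6%

64.6


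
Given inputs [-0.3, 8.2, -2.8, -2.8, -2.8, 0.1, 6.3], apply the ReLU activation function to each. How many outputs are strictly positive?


ReLU(x) = max(0, x) for each element:
ReLU(-0.3) = 0
ReLU(8.2) = 8.2
ReLU(-2.8) = 0
ReLU(-2.8) = 0
ReLU(-2.8) = 0
ReLU(0.1) = 0.1
ReLU(6.3) = 6.3
Active neurons (>0): 3

3


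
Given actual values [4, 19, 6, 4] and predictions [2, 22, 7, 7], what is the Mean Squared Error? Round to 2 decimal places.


Differences: [2, -3, -1, -3]
Squared errors: [4, 9, 1, 9]
Sum of squared errors = 23
MSE = 23 / 4 = 5.75

5.75


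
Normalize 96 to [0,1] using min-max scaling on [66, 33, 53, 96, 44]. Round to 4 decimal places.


Min = 33, Max = 96
Range = 96 - 33 = 63
Scaled = (x - min) / (max - min)
= (96 - 33) / 63
= 63 / 63
= 1.0000

1.0000


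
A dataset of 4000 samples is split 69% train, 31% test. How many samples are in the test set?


Train samples = 4000 * 69% = 2760
Test samples = 4000 - 2760
= 1240

1240


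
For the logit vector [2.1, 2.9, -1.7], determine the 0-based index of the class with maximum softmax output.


Softmax is a monotonic transformation, so it preserves the argmax.
We need to find the index of the maximum logit.
Index 0: 2.1
Index 1: 2.9
Index 2: -1.7
Maximum logit = 2.9 at index 1

1


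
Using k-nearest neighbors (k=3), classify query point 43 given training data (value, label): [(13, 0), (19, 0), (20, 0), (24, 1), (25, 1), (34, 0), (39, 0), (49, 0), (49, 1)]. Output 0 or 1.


Distances from query 43:
Point 39 (class 0): distance = 4
Point 49 (class 0): distance = 6
Point 49 (class 1): distance = 6
K=3 nearest neighbors: classes = [0, 0, 1]
Votes for class 1: 1 / 3
Majority vote => class 0

0


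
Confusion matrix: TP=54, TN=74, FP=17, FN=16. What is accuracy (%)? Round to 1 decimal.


Accuracy = (TP + TN) / (TP + TN + FP + FN) * 100
= (54 + 74) / (54 + 74 + 17 + 16)
= 128 / 161
= 0.795
= 79.5%

79.5


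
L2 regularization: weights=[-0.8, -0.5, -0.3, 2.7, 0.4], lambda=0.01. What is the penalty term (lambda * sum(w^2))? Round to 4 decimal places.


Squaring each weight:
(-0.8)^2 = 0.64
(-0.5)^2 = 0.25
(-0.3)^2 = 0.09
2.7^2 = 7.29
0.4^2 = 0.16
Sum of squares = 8.43
Penalty = 0.01 * 8.43 = 0.0843

0.0843


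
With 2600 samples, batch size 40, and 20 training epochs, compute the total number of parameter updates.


Iterations per epoch = 2600 / 40 = 65
Total updates = iterations_per_epoch * epochs
= 65 * 20
= 1300

1300


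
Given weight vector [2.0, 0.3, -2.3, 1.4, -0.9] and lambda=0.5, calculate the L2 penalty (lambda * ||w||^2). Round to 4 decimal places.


Squaring each weight:
2.0^2 = 4.0
0.3^2 = 0.09
(-2.3)^2 = 5.29
1.4^2 = 1.96
(-0.9)^2 = 0.81
Sum of squares = 12.15
Penalty = 0.5 * 12.15 = 6.0750

6.0750


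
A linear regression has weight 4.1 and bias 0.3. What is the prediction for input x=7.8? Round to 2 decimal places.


y = 4.1 * 7.8 + (0.3)
= 31.98 + (0.3)
= 32.28

32.28


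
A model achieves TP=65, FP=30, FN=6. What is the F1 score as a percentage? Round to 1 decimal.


Precision = TP / (TP + FP) = 65 / 95 = 0.6842
Recall = TP / (TP + FN) = 65 / 71 = 0.9155
F1 = 2 * P * R / (P + R)
= 2 * 0.6842 * 0.9155 / (0.6842 + 0.9155)
= 1.2528 / 1.5997
= 0.7831
As percentage: 78.3%

78.3


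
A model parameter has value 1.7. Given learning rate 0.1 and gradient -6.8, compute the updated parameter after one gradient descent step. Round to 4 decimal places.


w_new = w_old - lr * gradient
= 1.7 - 0.1 * -6.8
= 1.7 - (-0.68)
= 2.3800

2.3800


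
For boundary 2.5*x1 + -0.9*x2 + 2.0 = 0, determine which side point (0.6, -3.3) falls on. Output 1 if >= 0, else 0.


Compute 2.5 * 0.6 + -0.9 * -3.3 + 2.0
= 1.5 + 2.97 + 2.0
= 6.47
Since 6.47 >= 0, the point is on the positive side.

1


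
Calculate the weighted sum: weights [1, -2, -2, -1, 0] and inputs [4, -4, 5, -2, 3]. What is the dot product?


Element-wise products:
1 * 4 = 4
-2 * -4 = 8
-2 * 5 = -10
-1 * -2 = 2
0 * 3 = 0
Sum = 4 + 8 + -10 + 2 + 0
= 4

4


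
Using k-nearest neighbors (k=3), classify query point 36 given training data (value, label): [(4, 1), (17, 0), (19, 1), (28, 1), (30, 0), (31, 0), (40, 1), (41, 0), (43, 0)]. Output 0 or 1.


Distances from query 36:
Point 40 (class 1): distance = 4
Point 31 (class 0): distance = 5
Point 41 (class 0): distance = 5
K=3 nearest neighbors: classes = [1, 0, 0]
Votes for class 1: 1 / 3
Majority vote => class 0

0


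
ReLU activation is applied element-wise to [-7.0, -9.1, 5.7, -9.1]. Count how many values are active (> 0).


ReLU(x) = max(0, x) for each element:
ReLU(-7.0) = 0
ReLU(-9.1) = 0
ReLU(5.7) = 5.7
ReLU(-9.1) = 0
Active neurons (>0): 1

1


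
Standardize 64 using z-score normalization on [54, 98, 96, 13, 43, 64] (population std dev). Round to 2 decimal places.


Mean = (54 + 98 + 96 + 13 + 43 + 64) / 6 = 61.3333
Variance = sum((x_i - mean)^2) / n = 879.8889
Std = sqrt(879.8889) = 29.6629
Z = (x - mean) / std
= (64 - 61.3333) / 29.6629
= 2.6667 / 29.6629
= 0.09

0.09


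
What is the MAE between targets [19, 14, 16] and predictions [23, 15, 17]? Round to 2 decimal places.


Absolute errors: [4, 1, 1]
Sum of absolute errors = 6
MAE = 6 / 3 = 2.00

2.00


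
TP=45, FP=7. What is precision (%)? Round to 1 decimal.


Precision = TP / (TP + FP) * 100
= 45 / (45 + 7)
= 45 / 52
= 0.8654
= 86.5%

86.5


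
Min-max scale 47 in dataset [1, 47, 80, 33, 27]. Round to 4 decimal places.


Min = 1, Max = 80
Range = 80 - 1 = 79
Scaled = (x - min) / (max - min)
= (47 - 1) / 79
= 46 / 79
= 0.5823

0.5823


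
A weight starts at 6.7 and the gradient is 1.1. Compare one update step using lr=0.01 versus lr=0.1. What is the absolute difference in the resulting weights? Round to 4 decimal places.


With lr=0.01: w_new = 6.7 - 0.01 * 1.1 = 6.689
With lr=0.1: w_new = 6.7 - 0.1 * 1.1 = 6.59
Absolute difference = |6.689 - 6.59|
= 0.0990

0.0990


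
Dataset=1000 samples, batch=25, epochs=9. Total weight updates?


Iterations per epoch = 1000 / 25 = 40
Total updates = iterations_per_epoch * epochs
= 40 * 9
= 360

360


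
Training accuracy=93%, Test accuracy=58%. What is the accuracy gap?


Gap = train_accuracy - test_accuracy
= 93 - 58
= 35%
This large gap strongly indicates overfitting.

35


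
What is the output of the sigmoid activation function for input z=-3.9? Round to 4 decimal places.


sigmoid(z) = 1 / (1 + exp(-z))
exp(-(-3.9)) = exp(3.9) = 49.4024
1 + 49.4024 = 50.4024
1 / 50.4024 = 0.0198

0.0198


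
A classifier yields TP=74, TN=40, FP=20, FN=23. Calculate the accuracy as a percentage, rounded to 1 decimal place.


Accuracy = (TP + TN) / (TP + TN + FP + FN) * 100
= (74 + 40) / (74 + 40 + 20 + 23)
= 114 / 157
= 0.7261
= 72.6%

72.6


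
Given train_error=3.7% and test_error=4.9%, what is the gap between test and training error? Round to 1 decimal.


Generalization gap = test_error - train_error
= 4.9 - 3.7
= 1.2%
A small gap suggests good generalization.

1.2


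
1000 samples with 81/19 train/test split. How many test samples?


Train samples = 1000 * 81% = 810
Test samples = 1000 - 810
= 190

190


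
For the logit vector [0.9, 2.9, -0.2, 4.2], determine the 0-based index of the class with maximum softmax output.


Softmax is a monotonic transformation, so it preserves the argmax.
We need to find the index of the maximum logit.
Index 0: 0.9
Index 1: 2.9
Index 2: -0.2
Index 3: 4.2
Maximum logit = 4.2 at index 3

3


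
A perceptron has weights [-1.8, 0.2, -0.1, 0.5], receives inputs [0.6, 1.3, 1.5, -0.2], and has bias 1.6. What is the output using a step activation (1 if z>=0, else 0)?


z = w . x + b
= -1.8*0.6 + 0.2*1.3 + -0.1*1.5 + 0.5*-0.2 + 1.6
= -1.08 + 0.26 + -0.15 + -0.1 + 1.6
= -1.07 + 1.6
= 0.53
Since z = 0.53 >= 0, output = 1

1


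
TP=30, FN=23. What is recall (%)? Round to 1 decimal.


Recall = TP / (TP + FN) * 100
= 30 / (30 + 23)
= 30 / 53
= 0.566
= 56.6%

56.6


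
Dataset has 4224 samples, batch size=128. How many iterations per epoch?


Iterations per epoch = dataset_size / batch_size
= 4224 / 128
= 33

33


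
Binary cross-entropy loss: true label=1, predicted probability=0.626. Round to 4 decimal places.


For y=1: Loss = -log(p)
= -log(0.626)
= -(-0.4684)
= 0.4684

0.4684


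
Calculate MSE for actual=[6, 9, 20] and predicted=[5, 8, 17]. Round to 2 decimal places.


Differences: [1, 1, 3]
Squared errors: [1, 1, 9]
Sum of squared errors = 11
MSE = 11 / 3 = 3.67

3.67


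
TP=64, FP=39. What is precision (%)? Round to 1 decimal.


Precision = TP / (TP + FP) * 100
= 64 / (64 + 39)
= 64 / 103
= 0.6214
= 62.1%

62.1


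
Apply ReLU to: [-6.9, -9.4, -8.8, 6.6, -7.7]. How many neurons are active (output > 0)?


ReLU(x) = max(0, x) for each element:
ReLU(-6.9) = 0
ReLU(-9.4) = 0
ReLU(-8.8) = 0
ReLU(6.6) = 6.6
ReLU(-7.7) = 0
Active neurons (>0): 1

1


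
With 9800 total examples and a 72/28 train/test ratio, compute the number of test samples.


Train samples = 9800 * 72% = 7056
Test samples = 9800 - 7056
= 2744

2744


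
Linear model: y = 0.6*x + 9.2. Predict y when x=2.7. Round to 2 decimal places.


y = 0.6 * 2.7 + (9.2)
= 1.62 + (9.2)
= 10.82

10.82


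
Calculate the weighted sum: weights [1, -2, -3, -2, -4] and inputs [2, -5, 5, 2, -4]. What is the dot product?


Element-wise products:
1 * 2 = 2
-2 * -5 = 10
-3 * 5 = -15
-2 * 2 = -4
-4 * -4 = 16
Sum = 2 + 10 + -15 + -4 + 16
= 9

9


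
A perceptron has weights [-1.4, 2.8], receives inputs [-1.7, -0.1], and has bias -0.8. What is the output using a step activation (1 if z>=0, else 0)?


z = w . x + b
= -1.4*-1.7 + 2.8*-0.1 + -0.8
= 2.38 + -0.28 + -0.8
= 2.1 + -0.8
= 1.3
Since z = 1.3 >= 0, output = 1

1


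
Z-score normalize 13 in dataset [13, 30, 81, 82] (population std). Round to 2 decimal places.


Mean = (13 + 30 + 81 + 82) / 4 = 51.5
Variance = sum((x_i - mean)^2) / n = 936.25
Std = sqrt(936.25) = 30.5982
Z = (x - mean) / std
= (13 - 51.5) / 30.5982
= -38.5 / 30.5982
= -1.26

-1.26


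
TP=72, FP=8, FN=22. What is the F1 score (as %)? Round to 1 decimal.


Precision = TP / (TP + FP) = 72 / 80 = 0.9
Recall = TP / (TP + FN) = 72 / 94 = 0.766
F1 = 2 * P * R / (P + R)
= 2 * 0.9 * 0.766 / (0.9 + 0.766)
= 1.3787 / 1.666
= 0.8276
As percentage: 82.8%

82.8


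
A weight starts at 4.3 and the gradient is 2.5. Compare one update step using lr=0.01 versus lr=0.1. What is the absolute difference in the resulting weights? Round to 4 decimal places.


With lr=0.01: w_new = 4.3 - 0.01 * 2.5 = 4.275
With lr=0.1: w_new = 4.3 - 0.1 * 2.5 = 4.05
Absolute difference = |4.275 - 4.05|
= 0.2250

0.2250


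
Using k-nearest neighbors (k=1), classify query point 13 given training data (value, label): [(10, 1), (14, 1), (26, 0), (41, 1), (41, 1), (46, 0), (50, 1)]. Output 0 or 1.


Distances from query 13:
Point 14 (class 1): distance = 1
K=1 nearest neighbors: classes = [1]
Votes for class 1: 1 / 1
Majority vote => class 1

1


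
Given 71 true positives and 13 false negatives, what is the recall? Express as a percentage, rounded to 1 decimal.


Recall = TP / (TP + FN) * 100
= 71 / (71 + 13)
= 71 / 84
= 0.8452
= 84.5%

84.5


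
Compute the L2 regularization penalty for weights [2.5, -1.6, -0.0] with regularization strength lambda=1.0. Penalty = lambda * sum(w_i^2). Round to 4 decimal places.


Squaring each weight:
2.5^2 = 6.25
(-1.6)^2 = 2.56
(-0.0)^2 = 0.0
Sum of squares = 8.81
Penalty = 1.0 * 8.81 = 8.8100

8.8100


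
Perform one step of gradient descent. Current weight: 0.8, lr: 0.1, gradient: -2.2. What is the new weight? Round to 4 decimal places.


w_new = w_old - lr * gradient
= 0.8 - 0.1 * -2.2
= 0.8 - (-0.22)
= 1.0200

1.0200


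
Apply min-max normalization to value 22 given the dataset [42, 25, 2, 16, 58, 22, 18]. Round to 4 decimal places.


Min = 2, Max = 58
Range = 58 - 2 = 56
Scaled = (x - min) / (max - min)
= (22 - 2) / 56
= 20 / 56
= 0.3571

0.3571


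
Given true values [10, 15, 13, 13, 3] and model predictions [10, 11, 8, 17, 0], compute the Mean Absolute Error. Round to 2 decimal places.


Absolute errors: [0, 4, 5, 4, 3]
Sum of absolute errors = 16
MAE = 16 / 5 = 3.20

3.20


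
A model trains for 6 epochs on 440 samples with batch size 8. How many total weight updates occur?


Iterations per epoch = 440 / 8 = 55
Total updates = iterations_per_epoch * epochs
= 55 * 6
= 330

330


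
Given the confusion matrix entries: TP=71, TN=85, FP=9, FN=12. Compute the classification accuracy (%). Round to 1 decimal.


Accuracy = (TP + TN) / (TP + TN + FP + FN) * 100
= (71 + 85) / (71 + 85 + 9 + 12)
= 156 / 177
= 0.8814
= 88.1%

88.1


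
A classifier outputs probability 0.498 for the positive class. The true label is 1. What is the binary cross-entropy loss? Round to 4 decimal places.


For y=1: Loss = -log(p)
= -log(0.498)
= -(-0.6972)
= 0.6972

0.6972


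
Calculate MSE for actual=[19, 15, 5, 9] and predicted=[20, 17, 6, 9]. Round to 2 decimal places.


Differences: [-1, -2, -1, 0]
Squared errors: [1, 4, 1, 0]
Sum of squared errors = 6
MSE = 6 / 4 = 1.50

1.50


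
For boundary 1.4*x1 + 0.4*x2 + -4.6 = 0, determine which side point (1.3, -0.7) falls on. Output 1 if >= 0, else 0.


Compute 1.4 * 1.3 + 0.4 * -0.7 + -4.6
= 1.82 + -0.28 + -4.6
= -3.06
Since -3.06 < 0, the point is on the negative side.

0


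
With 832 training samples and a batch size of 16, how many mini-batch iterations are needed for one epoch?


Iterations per epoch = dataset_size / batch_size
= 832 / 16
= 52

52


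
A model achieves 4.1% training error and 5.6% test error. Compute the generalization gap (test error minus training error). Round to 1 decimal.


Generalization gap = test_error - train_error
= 5.6 - 4.1
= 1.5%
A small gap suggests good generalization.

1.5


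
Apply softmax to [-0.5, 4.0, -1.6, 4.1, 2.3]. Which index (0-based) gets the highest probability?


Softmax is a monotonic transformation, so it preserves the argmax.
We need to find the index of the maximum logit.
Index 0: -0.5
Index 1: 4.0
Index 2: -1.6
Index 3: 4.1
Index 4: 2.3
Maximum logit = 4.1 at index 3

3


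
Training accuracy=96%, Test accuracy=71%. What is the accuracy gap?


Gap = train_accuracy - test_accuracy
= 96 - 71
= 25%
This large gap strongly indicates overfitting.

25


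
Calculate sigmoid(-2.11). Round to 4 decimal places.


sigmoid(z) = 1 / (1 + exp(-z))
exp(-(-2.11)) = exp(2.11) = 8.2482
1 + 8.2482 = 9.2482
1 / 9.2482 = 0.1081

0.1081


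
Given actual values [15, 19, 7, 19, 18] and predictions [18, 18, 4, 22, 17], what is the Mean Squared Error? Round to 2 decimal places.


Differences: [-3, 1, 3, -3, 1]
Squared errors: [9, 1, 9, 9, 1]
Sum of squared errors = 29
MSE = 29 / 5 = 5.80

5.80


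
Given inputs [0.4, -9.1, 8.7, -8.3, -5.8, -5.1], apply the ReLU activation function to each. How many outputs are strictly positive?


ReLU(x) = max(0, x) for each element:
ReLU(0.4) = 0.4
ReLU(-9.1) = 0
ReLU(8.7) = 8.7
ReLU(-8.3) = 0
ReLU(-5.8) = 0
ReLU(-5.1) = 0
Active neurons (>0): 2

2


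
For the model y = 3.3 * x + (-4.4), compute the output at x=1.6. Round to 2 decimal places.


y = 3.3 * 1.6 + (-4.4)
= 5.28 + (-4.4)
= 0.88

0.88


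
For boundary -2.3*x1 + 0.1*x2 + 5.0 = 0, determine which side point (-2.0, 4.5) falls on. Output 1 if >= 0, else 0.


Compute -2.3 * -2.0 + 0.1 * 4.5 + 5.0
= 4.6 + 0.45 + 5.0
= 10.05
Since 10.05 >= 0, the point is on the positive side.

1


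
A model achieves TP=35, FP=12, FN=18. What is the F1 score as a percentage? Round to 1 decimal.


Precision = TP / (TP + FP) = 35 / 47 = 0.7447
Recall = TP / (TP + FN) = 35 / 53 = 0.6604
F1 = 2 * P * R / (P + R)
= 2 * 0.7447 * 0.6604 / (0.7447 + 0.6604)
= 0.9835 / 1.4051
= 0.7
As percentage: 70.0%

70.0


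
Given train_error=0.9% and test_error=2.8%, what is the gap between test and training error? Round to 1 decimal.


Generalization gap = test_error - train_error
= 2.8 - 0.9
= 1.9%
A small gap suggests good generalization.

1.9


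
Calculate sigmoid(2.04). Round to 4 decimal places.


sigmoid(z) = 1 / (1 + exp(-z))
exp(-(2.04)) = exp(-2.04) = 0.13
1 + 0.13 = 1.13
1 / 1.13 = 0.8849

0.8849


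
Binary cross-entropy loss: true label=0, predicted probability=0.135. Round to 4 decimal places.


For y=0: Loss = -log(1-p)
= -log(1 - 0.135)
= -log(0.865)
= -(-0.145)
= 0.1450

0.1450


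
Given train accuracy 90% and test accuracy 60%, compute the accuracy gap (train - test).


Gap = train_accuracy - test_accuracy
= 90 - 60
= 30%
This large gap strongly indicates overfitting.

30


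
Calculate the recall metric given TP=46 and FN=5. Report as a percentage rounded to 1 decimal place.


Recall = TP / (TP + FN) * 100
= 46 / (46 + 5)
= 46 / 51
= 0.902
= 90.2%

90.2


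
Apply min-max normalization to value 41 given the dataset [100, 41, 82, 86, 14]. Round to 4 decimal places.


Min = 14, Max = 100
Range = 100 - 14 = 86
Scaled = (x - min) / (max - min)
= (41 - 14) / 86
= 27 / 86
= 0.3140

0.3140


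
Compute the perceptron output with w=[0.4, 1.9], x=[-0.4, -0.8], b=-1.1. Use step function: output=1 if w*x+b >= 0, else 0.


z = w . x + b
= 0.4*-0.4 + 1.9*-0.8 + -1.1
= -0.16 + -1.52 + -1.1
= -1.68 + -1.1
= -2.78
Since z = -2.78 < 0, output = 0

0


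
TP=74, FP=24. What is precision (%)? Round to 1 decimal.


Precision = TP / (TP + FP) * 100
= 74 / (74 + 24)
= 74 / 98
= 0.7551
= 75.5%

75.5


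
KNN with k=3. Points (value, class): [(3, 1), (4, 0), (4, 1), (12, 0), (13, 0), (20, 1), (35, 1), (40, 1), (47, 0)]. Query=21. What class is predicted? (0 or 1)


Distances from query 21:
Point 20 (class 1): distance = 1
Point 13 (class 0): distance = 8
Point 12 (class 0): distance = 9
K=3 nearest neighbors: classes = [1, 0, 0]
Votes for class 1: 1 / 3
Majority vote => class 0

0


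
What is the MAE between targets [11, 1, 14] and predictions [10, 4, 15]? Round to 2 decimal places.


Absolute errors: [1, 3, 1]
Sum of absolute errors = 5
MAE = 5 / 3 = 1.67

1.67


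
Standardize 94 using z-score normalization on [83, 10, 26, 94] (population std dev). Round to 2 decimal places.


Mean = (83 + 10 + 26 + 94) / 4 = 53.25
Variance = sum((x_i - mean)^2) / n = 1289.6875
Std = sqrt(1289.6875) = 35.9122
Z = (x - mean) / std
= (94 - 53.25) / 35.9122
= 40.75 / 35.9122
= 1.13

1.13


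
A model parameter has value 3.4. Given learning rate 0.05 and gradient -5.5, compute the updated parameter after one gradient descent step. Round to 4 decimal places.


w_new = w_old - lr * gradient
= 3.4 - 0.05 * -5.5
= 3.4 - (-0.275)
= 3.6750

3.6750


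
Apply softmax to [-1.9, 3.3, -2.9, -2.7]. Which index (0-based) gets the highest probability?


Softmax is a monotonic transformation, so it preserves the argmax.
We need to find the index of the maximum logit.
Index 0: -1.9
Index 1: 3.3
Index 2: -2.9
Index 3: -2.7
Maximum logit = 3.3 at index 1

1


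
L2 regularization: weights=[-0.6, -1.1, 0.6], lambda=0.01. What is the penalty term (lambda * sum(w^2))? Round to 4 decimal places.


Squaring each weight:
(-0.6)^2 = 0.36
(-1.1)^2 = 1.21
0.6^2 = 0.36
Sum of squares = 1.93
Penalty = 0.01 * 1.93 = 0.0193

0.0193


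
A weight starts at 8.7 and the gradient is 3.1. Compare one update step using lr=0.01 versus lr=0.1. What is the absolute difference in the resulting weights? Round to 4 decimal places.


With lr=0.01: w_new = 8.7 - 0.01 * 3.1 = 8.669
With lr=0.1: w_new = 8.7 - 0.1 * 3.1 = 8.39
Absolute difference = |8.669 - 8.39|
= 0.2790

0.2790


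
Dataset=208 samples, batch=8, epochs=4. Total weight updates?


Iterations per epoch = 208 / 8 = 26
Total updates = iterations_per_epoch * epochs
= 26 * 4
= 104

104


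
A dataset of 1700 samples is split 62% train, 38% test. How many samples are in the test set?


Train samples = 1700 * 62% = 1054
Test samples = 1700 - 1054
= 646

646


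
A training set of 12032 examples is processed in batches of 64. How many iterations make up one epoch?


Iterations per epoch = dataset_size / batch_size
= 12032 / 64
= 188

188


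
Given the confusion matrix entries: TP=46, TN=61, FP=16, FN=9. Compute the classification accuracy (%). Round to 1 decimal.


Accuracy = (TP + TN) / (TP + TN + FP + FN) * 100
= (46 + 61) / (46 + 61 + 16 + 9)
= 107 / 132
= 0.8106
= 81.1%

81.1


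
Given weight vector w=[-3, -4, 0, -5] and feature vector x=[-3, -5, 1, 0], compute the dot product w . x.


Element-wise products:
-3 * -3 = 9
-4 * -5 = 20
0 * 1 = 0
-5 * 0 = 0
Sum = 9 + 20 + 0 + 0
= 29

29


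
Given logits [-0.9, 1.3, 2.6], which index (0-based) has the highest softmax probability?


Softmax is a monotonic transformation, so it preserves the argmax.
We need to find the index of the maximum logit.
Index 0: -0.9
Index 1: 1.3
Index 2: 2.6
Maximum logit = 2.6 at index 2

2


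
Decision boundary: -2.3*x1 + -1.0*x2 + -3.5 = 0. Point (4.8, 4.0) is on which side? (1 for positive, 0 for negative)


Compute -2.3 * 4.8 + -1.0 * 4.0 + -3.5
= -11.04 + -4.0 + -3.5
= -18.54
Since -18.54 < 0, the point is on the negative side.

0


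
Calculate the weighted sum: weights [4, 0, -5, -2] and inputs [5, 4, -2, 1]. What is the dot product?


Element-wise products:
4 * 5 = 20
0 * 4 = 0
-5 * -2 = 10
-2 * 1 = -2
Sum = 20 + 0 + 10 + -2
= 28

28


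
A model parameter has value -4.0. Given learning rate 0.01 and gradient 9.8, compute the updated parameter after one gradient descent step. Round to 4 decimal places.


w_new = w_old - lr * gradient
= -4.0 - 0.01 * 9.8
= -4.0 - (0.098)
= -4.0980

-4.0980


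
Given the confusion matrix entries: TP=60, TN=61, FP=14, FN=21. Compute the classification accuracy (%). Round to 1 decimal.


Accuracy = (TP + TN) / (TP + TN + FP + FN) * 100
= (60 + 61) / (60 + 61 + 14 + 21)
= 121 / 156
= 0.7756
= 77.6%

77.6


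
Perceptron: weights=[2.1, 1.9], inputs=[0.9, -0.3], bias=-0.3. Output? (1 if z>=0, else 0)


z = w . x + b
= 2.1*0.9 + 1.9*-0.3 + -0.3
= 1.89 + -0.57 + -0.3
= 1.32 + -0.3
= 1.02
Since z = 1.02 >= 0, output = 1

1


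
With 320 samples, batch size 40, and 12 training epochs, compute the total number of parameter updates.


Iterations per epoch = 320 / 40 = 8
Total updates = iterations_per_epoch * epochs
= 8 * 12
= 96

96


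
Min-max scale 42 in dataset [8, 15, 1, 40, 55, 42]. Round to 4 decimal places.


Min = 1, Max = 55
Range = 55 - 1 = 54
Scaled = (x - min) / (max - min)
= (42 - 1) / 54
= 41 / 54
= 0.7593

0.7593


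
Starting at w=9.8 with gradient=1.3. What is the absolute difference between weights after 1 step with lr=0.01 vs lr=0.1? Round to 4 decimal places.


With lr=0.01: w_new = 9.8 - 0.01 * 1.3 = 9.787
With lr=0.1: w_new = 9.8 - 0.1 * 1.3 = 9.67
Absolute difference = |9.787 - 9.67|
= 0.1170

0.1170


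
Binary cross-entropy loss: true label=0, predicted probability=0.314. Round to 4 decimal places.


For y=0: Loss = -log(1-p)
= -log(1 - 0.314)
= -log(0.686)
= -(-0.3769)
= 0.3769

0.3769


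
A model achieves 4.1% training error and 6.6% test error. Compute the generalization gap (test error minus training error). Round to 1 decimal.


Generalization gap = test_error - train_error
= 6.6 - 4.1
= 2.5%
A moderate gap.

2.5


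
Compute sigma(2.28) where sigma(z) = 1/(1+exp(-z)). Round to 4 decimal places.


sigmoid(z) = 1 / (1 + exp(-z))
exp(-(2.28)) = exp(-2.28) = 0.1023
1 + 0.1023 = 1.1023
1 / 1.1023 = 0.9072

0.9072


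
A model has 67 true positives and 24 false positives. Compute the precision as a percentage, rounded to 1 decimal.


Precision = TP / (TP + FP) * 100
= 67 / (67 + 24)
= 67 / 91
= 0.7363
= 73.6%

73.6


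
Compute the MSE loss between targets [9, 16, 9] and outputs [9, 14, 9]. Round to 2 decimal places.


Differences: [0, 2, 0]
Squared errors: [0, 4, 0]
Sum of squared errors = 4
MSE = 4 / 3 = 1.33

1.33


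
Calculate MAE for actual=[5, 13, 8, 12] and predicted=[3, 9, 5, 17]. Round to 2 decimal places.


Absolute errors: [2, 4, 3, 5]
Sum of absolute errors = 14
MAE = 14 / 4 = 3.50

3.50


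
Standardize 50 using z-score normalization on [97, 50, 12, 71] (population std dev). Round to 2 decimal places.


Mean = (97 + 50 + 12 + 71) / 4 = 57.5
Variance = sum((x_i - mean)^2) / n = 967.25
Std = sqrt(967.25) = 31.1006
Z = (x - mean) / std
= (50 - 57.5) / 31.1006
= -7.5 / 31.1006
= -0.24

-0.24


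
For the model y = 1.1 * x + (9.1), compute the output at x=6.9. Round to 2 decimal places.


y = 1.1 * 6.9 + (9.1)
= 7.59 + (9.1)
= 16.69

16.69


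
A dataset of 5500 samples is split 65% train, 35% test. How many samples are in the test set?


Train samples = 5500 * 65% = 3575
Test samples = 5500 - 3575
= 1925

1925


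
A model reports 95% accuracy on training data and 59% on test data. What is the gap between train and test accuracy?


Gap = train_accuracy - test_accuracy
= 95 - 59
= 36%
This large gap strongly indicates overfitting.

36


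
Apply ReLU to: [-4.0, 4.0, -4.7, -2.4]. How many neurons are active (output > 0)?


ReLU(x) = max(0, x) for each element:
ReLU(-4.0) = 0
ReLU(4.0) = 4.0
ReLU(-4.7) = 0
ReLU(-2.4) = 0
Active neurons (>0): 1

1


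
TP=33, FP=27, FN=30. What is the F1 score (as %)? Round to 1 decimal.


Precision = TP / (TP + FP) = 33 / 60 = 0.55
Recall = TP / (TP + FN) = 33 / 63 = 0.5238
F1 = 2 * P * R / (P + R)
= 2 * 0.55 * 0.5238 / (0.55 + 0.5238)
= 0.5762 / 1.0738
= 0.5366
As percentage: 53.7%

53.7


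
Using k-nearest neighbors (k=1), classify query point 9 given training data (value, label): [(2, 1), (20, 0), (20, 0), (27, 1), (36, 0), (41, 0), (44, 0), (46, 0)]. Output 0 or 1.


Distances from query 9:
Point 2 (class 1): distance = 7
K=1 nearest neighbors: classes = [1]
Votes for class 1: 1 / 1
Majority vote => class 1

1


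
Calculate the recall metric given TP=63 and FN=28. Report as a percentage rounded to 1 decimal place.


Recall = TP / (TP + FN) * 100
= 63 / (63 + 28)
= 63 / 91
= 0.6923
= 69.2%

69.2


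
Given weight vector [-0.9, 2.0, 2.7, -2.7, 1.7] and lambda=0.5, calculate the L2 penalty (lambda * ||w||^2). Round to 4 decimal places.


Squaring each weight:
(-0.9)^2 = 0.81
2.0^2 = 4.0
2.7^2 = 7.29
(-2.7)^2 = 7.29
1.7^2 = 2.89
Sum of squares = 22.28
Penalty = 0.5 * 22.28 = 11.1400

11.1400


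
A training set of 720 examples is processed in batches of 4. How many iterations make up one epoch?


Iterations per epoch = dataset_size / batch_size
= 720 / 4
= 180

180


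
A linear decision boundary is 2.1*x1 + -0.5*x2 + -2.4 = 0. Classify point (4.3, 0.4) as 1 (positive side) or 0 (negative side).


Compute 2.1 * 4.3 + -0.5 * 0.4 + -2.4
= 9.03 + -0.2 + -2.4
= 6.43
Since 6.43 >= 0, the point is on the positive side.

1


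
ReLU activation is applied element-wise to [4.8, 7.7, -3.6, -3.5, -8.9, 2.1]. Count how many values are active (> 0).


ReLU(x) = max(0, x) for each element:
ReLU(4.8) = 4.8
ReLU(7.7) = 7.7
ReLU(-3.6) = 0
ReLU(-3.5) = 0
ReLU(-8.9) = 0
ReLU(2.1) = 2.1
Active neurons (>0): 3

3


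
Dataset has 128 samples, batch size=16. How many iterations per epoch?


Iterations per epoch = dataset_size / batch_size
= 128 / 16
= 8

8


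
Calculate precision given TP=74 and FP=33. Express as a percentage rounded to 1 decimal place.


Precision = TP / (TP + FP) * 100
= 74 / (74 + 33)
= 74 / 107
= 0.6916
= 69.2%

69.2


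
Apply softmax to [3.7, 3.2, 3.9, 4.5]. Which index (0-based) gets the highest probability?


Softmax is a monotonic transformation, so it preserves the argmax.
We need to find the index of the maximum logit.
Index 0: 3.7
Index 1: 3.2
Index 2: 3.9
Index 3: 4.5
Maximum logit = 4.5 at index 3

3


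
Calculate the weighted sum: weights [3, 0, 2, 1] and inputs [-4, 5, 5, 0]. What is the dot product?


Element-wise products:
3 * -4 = -12
0 * 5 = 0
2 * 5 = 10
1 * 0 = 0
Sum = -12 + 0 + 10 + 0
= -2

-2


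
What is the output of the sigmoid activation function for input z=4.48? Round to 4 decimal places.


sigmoid(z) = 1 / (1 + exp(-z))
exp(-(4.48)) = exp(-4.48) = 0.0113
1 + 0.0113 = 1.0113
1 / 1.0113 = 0.9888

0.9888


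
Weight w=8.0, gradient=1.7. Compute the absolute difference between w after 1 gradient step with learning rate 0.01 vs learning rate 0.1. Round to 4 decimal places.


With lr=0.01: w_new = 8.0 - 0.01 * 1.7 = 7.983
With lr=0.1: w_new = 8.0 - 0.1 * 1.7 = 7.83
Absolute difference = |7.983 - 7.83|
= 0.1530

0.1530


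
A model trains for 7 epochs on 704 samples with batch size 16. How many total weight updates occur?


Iterations per epoch = 704 / 16 = 44
Total updates = iterations_per_epoch * epochs
= 44 * 7
= 308

308
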